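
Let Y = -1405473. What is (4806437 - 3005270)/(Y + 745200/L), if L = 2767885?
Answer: -332361541453/259345792627 ≈ -1.2815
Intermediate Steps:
(4806437 - 3005270)/(Y + 745200/L) = (4806437 - 3005270)/(-1405473 + 745200/2767885) = 1801167/(-1405473 + 745200*(1/2767885)) = 1801167/(-1405473 + 149040/553577) = 1801167/(-778037377881/553577) = 1801167*(-553577/778037377881) = -332361541453/259345792627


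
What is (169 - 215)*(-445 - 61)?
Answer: 23276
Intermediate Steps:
(169 - 215)*(-445 - 61) = -46*(-506) = 23276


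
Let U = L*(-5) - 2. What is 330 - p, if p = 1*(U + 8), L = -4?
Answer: 304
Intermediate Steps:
U = 18 (U = -4*(-5) - 2 = 20 - 2 = 18)
p = 26 (p = 1*(18 + 8) = 1*26 = 26)
330 - p = 330 - 1*26 = 330 - 26 = 304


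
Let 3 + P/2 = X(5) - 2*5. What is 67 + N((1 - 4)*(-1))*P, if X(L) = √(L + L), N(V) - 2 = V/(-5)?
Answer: 153/5 + 14*√10/5 ≈ 39.454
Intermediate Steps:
N(V) = 2 - V/5 (N(V) = 2 + V/(-5) = 2 + V*(-⅕) = 2 - V/5)
X(L) = √2*√L (X(L) = √(2*L) = √2*√L)
P = -26 + 2*√10 (P = -6 + 2*(√2*√5 - 2*5) = -6 + 2*(√10 - 10) = -6 + 2*(-10 + √10) = -6 + (-20 + 2*√10) = -26 + 2*√10 ≈ -19.675)
67 + N((1 - 4)*(-1))*P = 67 + (2 - (1 - 4)*(-1)/5)*(-26 + 2*√10) = 67 + (2 - (-3)*(-1)/5)*(-26 + 2*√10) = 67 + (2 - ⅕*3)*(-26 + 2*√10) = 67 + (2 - ⅗)*(-26 + 2*√10) = 67 + 7*(-26 + 2*√10)/5 = 67 + (-182/5 + 14*√10/5) = 153/5 + 14*√10/5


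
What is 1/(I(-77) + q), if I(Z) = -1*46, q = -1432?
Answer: -1/1478 ≈ -0.00067659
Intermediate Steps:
I(Z) = -46
1/(I(-77) + q) = 1/(-46 - 1432) = 1/(-1478) = -1/1478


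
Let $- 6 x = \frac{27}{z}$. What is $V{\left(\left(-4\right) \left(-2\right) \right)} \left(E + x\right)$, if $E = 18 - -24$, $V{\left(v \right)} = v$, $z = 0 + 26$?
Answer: $\frac{4350}{13} \approx 334.62$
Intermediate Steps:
$z = 26$
$x = - \frac{9}{52}$ ($x = - \frac{27 \cdot \frac{1}{26}}{6} = \left(- \frac{1}{6}\right) \frac{27}{26} = - \frac{9}{52} \approx -0.17308$)
$E = 42$ ($E = 18 + 24 = 42$)
$V{\left(\left(-4\right) \left(-2\right) \right)} \left(E + x\right) = \left(-4\right) \left(-2\right) \left(42 - \frac{9}{52}\right) = 8 \cdot \frac{2175}{52} = \frac{4350}{13}$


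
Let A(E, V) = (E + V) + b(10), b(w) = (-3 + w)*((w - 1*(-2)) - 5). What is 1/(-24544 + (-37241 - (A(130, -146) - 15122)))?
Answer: -1/46696 ≈ -2.1415e-5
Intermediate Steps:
b(w) = (-3 + w)² (b(w) = (-3 + w)*((w + 2) - 5) = (-3 + w)*((2 + w) - 5) = (-3 + w)*(-3 + w) = (-3 + w)²)
A(E, V) = 49 + E + V (A(E, V) = (E + V) + (-3 + 10)² = (E + V) + 7² = (E + V) + 49 = 49 + E + V)
1/(-24544 + (-37241 - (A(130, -146) - 15122))) = 1/(-24544 + (-37241 - ((49 + 130 - 146) - 15122))) = 1/(-24544 + (-37241 - (33 - 15122))) = 1/(-24544 + (-37241 - 1*(-15089))) = 1/(-24544 + (-37241 + 15089)) = 1/(-24544 - 22152) = 1/(-46696) = -1/46696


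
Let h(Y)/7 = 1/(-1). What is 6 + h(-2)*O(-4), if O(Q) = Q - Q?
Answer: 6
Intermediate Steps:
h(Y) = -7 (h(Y) = 7*(1/(-1)) = 7*(1*(-1)) = 7*(-1) = -7)
O(Q) = 0
6 + h(-2)*O(-4) = 6 - 7*0 = 6 + 0 = 6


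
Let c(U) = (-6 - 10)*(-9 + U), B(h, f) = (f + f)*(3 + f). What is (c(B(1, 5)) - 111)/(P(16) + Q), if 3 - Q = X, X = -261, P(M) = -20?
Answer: -1247/244 ≈ -5.1107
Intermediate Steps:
B(h, f) = 2*f*(3 + f) (B(h, f) = (2*f)*(3 + f) = 2*f*(3 + f))
c(U) = 144 - 16*U (c(U) = -16*(-9 + U) = 144 - 16*U)
Q = 264 (Q = 3 - 1*(-261) = 3 + 261 = 264)
(c(B(1, 5)) - 111)/(P(16) + Q) = ((144 - 32*5*(3 + 5)) - 111)/(-20 + 264) = ((144 - 32*5*8) - 111)/244 = ((144 - 16*80) - 111)*(1/244) = ((144 - 1280) - 111)*(1/244) = (-1136 - 111)*(1/244) = -1247*1/244 = -1247/244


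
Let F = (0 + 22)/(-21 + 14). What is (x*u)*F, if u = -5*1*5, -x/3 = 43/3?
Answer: -23650/7 ≈ -3378.6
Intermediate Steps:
x = -43 (x = -129/3 = -3*43/3 = -43)
F = -22/7 (F = 22/(-7) = 22*(-⅐) = -22/7 ≈ -3.1429)
u = -25 (u = -5*5 = -25)
(x*u)*F = -43*(-25)*(-22/7) = 1075*(-22/7) = -23650/7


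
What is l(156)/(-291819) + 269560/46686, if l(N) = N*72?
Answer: 13023058748/2270643639 ≈ 5.7354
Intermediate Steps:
l(N) = 72*N
l(156)/(-291819) + 269560/46686 = (72*156)/(-291819) + 269560/46686 = 11232*(-1/291819) + 269560*(1/46686) = -3744/97273 + 134780/23343 = 13023058748/2270643639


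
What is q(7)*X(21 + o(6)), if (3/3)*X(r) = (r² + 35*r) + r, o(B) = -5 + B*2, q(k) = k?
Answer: 12544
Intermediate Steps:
o(B) = -5 + 2*B
X(r) = r² + 36*r (X(r) = (r² + 35*r) + r = r² + 36*r)
q(7)*X(21 + o(6)) = 7*((21 + (-5 + 2*6))*(36 + (21 + (-5 + 2*6)))) = 7*((21 + (-5 + 12))*(36 + (21 + (-5 + 12)))) = 7*((21 + 7)*(36 + (21 + 7))) = 7*(28*(36 + 28)) = 7*(28*64) = 7*1792 = 12544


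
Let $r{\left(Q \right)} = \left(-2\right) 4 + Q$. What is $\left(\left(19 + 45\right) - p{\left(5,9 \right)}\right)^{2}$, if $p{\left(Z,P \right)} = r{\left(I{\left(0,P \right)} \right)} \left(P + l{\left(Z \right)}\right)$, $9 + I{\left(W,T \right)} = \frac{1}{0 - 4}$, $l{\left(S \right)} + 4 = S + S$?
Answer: $\frac{1666681}{16} \approx 1.0417 \cdot 10^{5}$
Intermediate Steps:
$l{\left(S \right)} = -4 + 2 S$ ($l{\left(S \right)} = -4 + \left(S + S\right) = -4 + 2 S$)
$I{\left(W,T \right)} = - \frac{37}{4}$ ($I{\left(W,T \right)} = -9 + \frac{1}{0 - 4} = -9 + \frac{1}{-4} = -9 - \frac{1}{4} = - \frac{37}{4}$)
$r{\left(Q \right)} = -8 + Q$
$p{\left(Z,P \right)} = 69 - \frac{69 Z}{2} - \frac{69 P}{4}$ ($p{\left(Z,P \right)} = \left(-8 - \frac{37}{4}\right) \left(P + \left(-4 + 2 Z\right)\right) = - \frac{69 \left(-4 + P + 2 Z\right)}{4} = 69 - \frac{69 Z}{2} - \frac{69 P}{4}$)
$\left(\left(19 + 45\right) - p{\left(5,9 \right)}\right)^{2} = \left(\left(19 + 45\right) - \left(69 - \frac{345}{2} - \frac{621}{4}\right)\right)^{2} = \left(64 - \left(69 - \frac{345}{2} - \frac{621}{4}\right)\right)^{2} = \left(64 - - \frac{1035}{4}\right)^{2} = \left(64 + \frac{1035}{4}\right)^{2} = \left(\frac{1291}{4}\right)^{2} = \frac{1666681}{16}$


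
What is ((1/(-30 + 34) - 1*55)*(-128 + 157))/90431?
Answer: -6351/361724 ≈ -0.017558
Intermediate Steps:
((1/(-30 + 34) - 1*55)*(-128 + 157))/90431 = ((1/4 - 55)*29)*(1/90431) = -219/4*29*(1/90431) = -6351/4*1/90431 = -6351/361724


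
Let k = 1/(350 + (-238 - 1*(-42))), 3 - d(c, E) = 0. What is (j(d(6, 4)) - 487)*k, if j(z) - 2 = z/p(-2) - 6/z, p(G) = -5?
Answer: -1219/385 ≈ -3.1662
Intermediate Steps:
d(c, E) = 3 (d(c, E) = 3 - 1*0 = 3 + 0 = 3)
j(z) = 2 - 6/z - z/5 (j(z) = 2 + (z/(-5) - 6/z) = 2 + (z*(-⅕) - 6/z) = 2 + (-z/5 - 6/z) = 2 + (-6/z - z/5) = 2 - 6/z - z/5)
k = 1/154 (k = 1/(350 + (-238 + 42)) = 1/(350 - 196) = 1/154 ≈ 0.0064935)
(j(d(6, 4)) - 487)*k = ((2 - 6/3 - ⅕*3) - 487)*(1/154) = ((2 - 6*⅓ - ⅗) - 487)*(1/154) = ((2 - 2 - ⅗) - 487)*(1/154) = (-⅗ - 487)*(1/154) = -2438/5*1/154 = -1219/385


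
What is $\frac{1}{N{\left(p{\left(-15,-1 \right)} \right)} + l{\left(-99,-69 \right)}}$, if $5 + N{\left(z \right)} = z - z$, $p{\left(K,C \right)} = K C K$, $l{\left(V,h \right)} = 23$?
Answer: $\frac{1}{18} \approx 0.055556$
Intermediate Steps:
$p{\left(K,C \right)} = C K^{2}$ ($p{\left(K,C \right)} = C K K = C K^{2}$)
$N{\left(z \right)} = -5$ ($N{\left(z \right)} = -5 + \left(z - z\right) = -5 + 0 = -5$)
$\frac{1}{N{\left(p{\left(-15,-1 \right)} \right)} + l{\left(-99,-69 \right)}} = \frac{1}{-5 + 23} = \frac{1}{18}$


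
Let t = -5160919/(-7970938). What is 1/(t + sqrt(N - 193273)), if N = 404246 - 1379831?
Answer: 41137365372022/74264416233233382713 - 63535852599844*I*sqrt(1168858)/74264416233233382713 ≈ 5.5393e-7 - 0.00092495*I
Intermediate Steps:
N = -975585
t = 5160919/7970938 (t = -5160919*(-1/7970938) = 5160919/7970938 ≈ 0.64747)
1/(t + sqrt(N - 193273)) = 1/(5160919/7970938 + sqrt(-975585 - 193273)) = 1/(5160919/7970938 + sqrt(-1168858)) = 1/(5160919/7970938 + I*sqrt(1168858))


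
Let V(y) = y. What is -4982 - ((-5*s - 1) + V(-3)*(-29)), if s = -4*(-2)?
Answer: -5028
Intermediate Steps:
s = 8
-4982 - ((-5*s - 1) + V(-3)*(-29)) = -4982 - ((-5*8 - 1) - 3*(-29)) = -4982 - ((-40 - 1) + 87) = -4982 - (-41 + 87) = -4982 - 1*46 = -4982 - 46 = -5028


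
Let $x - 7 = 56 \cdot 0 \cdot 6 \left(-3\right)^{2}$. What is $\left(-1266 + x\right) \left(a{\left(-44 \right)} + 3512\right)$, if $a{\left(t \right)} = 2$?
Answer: $-4424126$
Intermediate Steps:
$x = 7$ ($x = 7 + 56 \cdot 0 \cdot 6 \left(-3\right)^{2} = 7 + 56 \cdot 0 \cdot 9 = 7 + 56 \cdot 0 = 7 + 0 = 7$)
$\left(-1266 + x\right) \left(a{\left(-44 \right)} + 3512\right) = \left(-1266 + 7\right) \left(2 + 3512\right) = \left(-1259\right) 3514 = -4424126$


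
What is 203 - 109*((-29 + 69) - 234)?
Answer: 21349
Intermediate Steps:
203 - 109*((-29 + 69) - 234) = 203 - 109*(40 - 234) = 203 - 109*(-194) = 203 + 21146 = 21349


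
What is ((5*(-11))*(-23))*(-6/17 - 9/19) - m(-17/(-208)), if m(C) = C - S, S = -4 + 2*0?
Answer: -70527267/67184 ≈ -1049.8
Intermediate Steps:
S = -4 (S = -4 + 0 = -4)
m(C) = 4 + C (m(C) = C - 1*(-4) = C + 4 = 4 + C)
((5*(-11))*(-23))*(-6/17 - 9/19) - m(-17/(-208)) = ((5*(-11))*(-23))*(-6/17 - 9/19) - (4 - 17/(-208)) = (-55*(-23))*(-6*1/17 - 9*1/19) - (4 - 17*(-1/208)) = 1265*(-6/17 - 9/19) - (4 + 17/208) = 1265*(-267/323) - 1*849/208 = -337755/323 - 849/208 = -70527267/67184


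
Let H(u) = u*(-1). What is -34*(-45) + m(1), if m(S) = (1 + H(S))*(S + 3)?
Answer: 1530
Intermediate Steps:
H(u) = -u
m(S) = (1 - S)*(3 + S) (m(S) = (1 - S)*(S + 3) = (1 - S)*(3 + S))
-34*(-45) + m(1) = -34*(-45) + (3 - 1*1² - 2*1) = 1530 + (3 - 1*1 - 2) = 1530 + (3 - 1 - 2) = 1530 + 0 = 1530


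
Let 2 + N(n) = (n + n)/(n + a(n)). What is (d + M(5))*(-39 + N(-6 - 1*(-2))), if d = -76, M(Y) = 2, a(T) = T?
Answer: 2960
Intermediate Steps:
N(n) = -1 (N(n) = -2 + (n + n)/(n + n) = -2 + (2*n)/((2*n)) = -2 + (2*n)*(1/(2*n)) = -2 + 1 = -1)
(d + M(5))*(-39 + N(-6 - 1*(-2))) = (-76 + 2)*(-39 - 1) = -74*(-40) = 2960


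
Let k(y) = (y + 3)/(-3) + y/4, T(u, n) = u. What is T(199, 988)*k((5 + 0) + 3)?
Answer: -995/3 ≈ -331.67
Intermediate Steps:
k(y) = -1 - y/12 (k(y) = (3 + y)*(-⅓) + y*(¼) = (-1 - y/3) + y/4 = -1 - y/12)
T(199, 988)*k((5 + 0) + 3) = 199*(-1 - ((5 + 0) + 3)/12) = 199*(-1 - (5 + 3)/12) = 199*(-1 - 1/12*8) = 199*(-1 - ⅔) = 199*(-5/3) = -995/3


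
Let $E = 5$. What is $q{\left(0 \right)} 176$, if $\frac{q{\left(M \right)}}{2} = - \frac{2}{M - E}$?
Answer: $\frac{704}{5} \approx 140.8$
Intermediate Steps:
$q{\left(M \right)} = - \frac{4}{-5 + M}$ ($q{\left(M \right)} = 2 \left(- \frac{2}{M - 5}\right) = 2 \left(- \frac{2}{-5 + M}\right) = - \frac{4}{-5 + M}$)
$q{\left(0 \right)} 176 = - \frac{4}{-5 + 0} \cdot 176 = - \frac{4}{-5} \cdot 176 = \left(-4\right) \left(- \frac{1}{5}\right) 176 = \frac{4}{5} \cdot 176 = \frac{704}{5}$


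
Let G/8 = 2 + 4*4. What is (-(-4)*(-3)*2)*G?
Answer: -3456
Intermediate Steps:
G = 144 (G = 8*(2 + 4*4) = 8*(2 + 16) = 8*18 = 144)
(-(-4)*(-3)*2)*G = (-(-4)*(-3)*2)*144 = (-4*3*2)*144 = -12*2*144 = -24*144 = -3456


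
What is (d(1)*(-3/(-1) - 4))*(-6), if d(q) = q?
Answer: 6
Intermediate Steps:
(d(1)*(-3/(-1) - 4))*(-6) = (1*(-3/(-1) - 4))*(-6) = (1*(-3*(-1) - 4))*(-6) = (1*(3 - 4))*(-6) = (1*(-1))*(-6) = -1*(-6) = 6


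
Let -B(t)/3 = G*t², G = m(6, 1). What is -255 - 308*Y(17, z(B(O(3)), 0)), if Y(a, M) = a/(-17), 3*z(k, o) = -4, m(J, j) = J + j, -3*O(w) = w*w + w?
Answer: 53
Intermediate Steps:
O(w) = -w/3 - w²/3 (O(w) = -(w*w + w)/3 = -(w² + w)/3 = -(w + w²)/3 = -w/3 - w²/3)
G = 7 (G = 6 + 1 = 7)
B(t) = -21*t²
z(k, o) = -4/3 (z(k, o) = (⅓)*(-4) = -4/3)
Y(a, M) = -a/17 (Y(a, M) = a*(-1/17) = -a/17)
-255 - 308*Y(17, z(B(O(3)), 0)) = -255 - (-308)*17/17 = -255 - 308*(-1) = -255 + 308 = 53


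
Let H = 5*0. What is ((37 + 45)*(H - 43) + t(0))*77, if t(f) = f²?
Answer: -271502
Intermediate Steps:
H = 0
((37 + 45)*(H - 43) + t(0))*77 = ((37 + 45)*(0 - 43) + 0²)*77 = (82*(-43) + 0)*77 = (-3526 + 0)*77 = -3526*77 = -271502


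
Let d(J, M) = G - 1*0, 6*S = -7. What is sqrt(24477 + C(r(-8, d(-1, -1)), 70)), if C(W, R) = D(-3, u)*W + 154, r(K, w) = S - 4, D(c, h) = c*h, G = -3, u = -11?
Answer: sqrt(97842)/2 ≈ 156.40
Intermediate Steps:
S = -7/6 (S = (1/6)*(-7) = -7/6 ≈ -1.1667)
d(J, M) = -3 (d(J, M) = -3 - 1*0 = -3 + 0 = -3)
r(K, w) = -31/6 (r(K, w) = -7/6 - 4 = -31/6)
C(W, R) = 154 + 33*W (C(W, R) = (-3*(-11))*W + 154 = 33*W + 154 = 154 + 33*W)
sqrt(24477 + C(r(-8, d(-1, -1)), 70)) = sqrt(24477 + (154 + 33*(-31/6))) = sqrt(24477 + (154 - 341/2)) = sqrt(24477 - 33/2) = sqrt(48921/2) = sqrt(97842)/2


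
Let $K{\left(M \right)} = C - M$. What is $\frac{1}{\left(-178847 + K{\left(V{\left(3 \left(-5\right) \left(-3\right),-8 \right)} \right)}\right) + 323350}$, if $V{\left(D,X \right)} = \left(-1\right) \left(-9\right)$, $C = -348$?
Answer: $\frac{1}{144146} \approx 6.9374 \cdot 10^{-6}$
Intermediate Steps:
$V{\left(D,X \right)} = 9$
$K{\left(M \right)} = -348 - M$
$\frac{1}{\left(-178847 + K{\left(V{\left(3 \left(-5\right) \left(-3\right),-8 \right)} \right)}\right) + 323350} = \frac{1}{\left(-178847 - 357\right) + 323350} = \frac{1}{-179204 + 323350} = \frac{1}{144146}$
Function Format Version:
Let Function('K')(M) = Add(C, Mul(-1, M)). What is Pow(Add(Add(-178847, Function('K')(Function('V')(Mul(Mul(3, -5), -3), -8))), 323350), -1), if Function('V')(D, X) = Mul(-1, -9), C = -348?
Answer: Rational(1, 144146) ≈ 6.9374e-6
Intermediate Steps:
Function('V')(D, X) = 9
Function('K')(M) = Add(-348, Mul(-1, M))
Pow(Add(Add(-178847, Function('K')(Function('V')(Mul(Mul(3, -5), -3), -8))), 323350), -1) = Pow(Add(Add(-178847, Add(-348, Mul(-1, 9))), 323350), -1) = Pow(Add(Add(-178847, Add(-348, -9)), 323350), -1) = Pow(Add(Add(-178847, -357), 323350), -1) = Pow(Add(-179204, 323350), -1) = Pow(144146, -1) = Rational(1, 144146)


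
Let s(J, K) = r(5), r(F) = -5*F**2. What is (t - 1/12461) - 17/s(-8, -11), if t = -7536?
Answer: -11738050288/1557625 ≈ -7535.9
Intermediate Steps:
s(J, K) = -125 (s(J, K) = -5*5**2 = -5*25 = -125)
(t - 1/12461) - 17/s(-8, -11) = (-7536 - 1/12461) - 17/(-125) = (-7536 - 1*1/12461) - (-1)*17/125 = (-7536 - 1/12461) - 1*(-17/125) = -93906097/12461 + 17/125 = -11738050288/1557625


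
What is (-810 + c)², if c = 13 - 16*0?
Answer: 635209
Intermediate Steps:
c = 13 (c = 13 + 0 = 13)
(-810 + c)² = (-810 + 13)² = (-797)² = 635209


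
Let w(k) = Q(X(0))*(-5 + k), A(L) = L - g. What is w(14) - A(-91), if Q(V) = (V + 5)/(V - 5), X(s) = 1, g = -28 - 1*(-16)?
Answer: 131/2 ≈ 65.500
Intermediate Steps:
g = -12 (g = -28 + 16 = -12)
Q(V) = (5 + V)/(-5 + V)
A(L) = 12 + L (A(L) = L - 1*(-12) = L + 12 = 12 + L)
w(k) = 15/2 - 3*k/2 (w(k) = ((5 + 1)/(-5 + 1))*(-5 + k) = (6/(-4))*(-5 + k) = (-¼*6)*(-5 + k) = -3*(-5 + k)/2 = 15/2 - 3*k/2)
w(14) - A(-91) = (15/2 - 3/2*14) - (12 - 91) = (15/2 - 21) - 1*(-79) = -27/2 + 79 = 131/2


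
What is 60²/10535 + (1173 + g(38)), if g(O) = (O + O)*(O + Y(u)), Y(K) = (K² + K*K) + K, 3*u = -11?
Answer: 110482811/18963 ≈ 5826.2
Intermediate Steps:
u = -11/3 (u = (⅓)*(-11) = -11/3 ≈ -3.6667)
Y(K) = K + 2*K² (Y(K) = (K² + K²) + K = 2*K² + K = K + 2*K²)
g(O) = 2*O*(209/9 + O) (g(O) = (O + O)*(O - 11*(1 + 2*(-11/3))/3) = (2*O)*(O - 11*(1 - 22/3)/3) = (2*O)*(O - 11/3*(-19/3)) = (2*O)*(O + 209/9) = (2*O)*(209/9 + O) = 2*O*(209/9 + O))
60²/10535 + (1173 + g(38)) = 60²/10535 + (1173 + (2/9)*38*(209 + 9*38)) = 3600*(1/10535) + (1173 + (2/9)*38*(209 + 342)) = 720/2107 + (1173 + (2/9)*38*551) = 720/2107 + (1173 + 41876/9) = 720/2107 + 52433/9 = 110482811/18963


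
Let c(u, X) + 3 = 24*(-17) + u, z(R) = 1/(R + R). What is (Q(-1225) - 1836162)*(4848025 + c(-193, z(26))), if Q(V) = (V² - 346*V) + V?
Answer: 422152200048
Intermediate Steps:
z(R) = 1/(2*R)
c(u, X) = -411 + u (c(u, X) = -3 + (24*(-17) + u) = -3 + (-408 + u) = -411 + u)
Q(V) = V² - 345*V
(Q(-1225) - 1836162)*(4848025 + c(-193, z(26))) = (-1225*(-345 - 1225) - 1836162)*(4848025 + (-411 - 193)) = (-1225*(-1570) - 1836162)*(4848025 - 604) = (1923250 - 1836162)*4847421 = 87088*4847421 = 422152200048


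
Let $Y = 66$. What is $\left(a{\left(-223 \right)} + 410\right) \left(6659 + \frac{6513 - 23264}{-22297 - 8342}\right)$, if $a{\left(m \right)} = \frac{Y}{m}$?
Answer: $\frac{2663154252304}{976071} \approx 2.7284 \cdot 10^{6}$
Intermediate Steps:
$a{\left(m \right)} = \frac{66}{m}$
$\left(a{\left(-223 \right)} + 410\right) \left(6659 + \frac{6513 - 23264}{-22297 - 8342}\right) = \left(\frac{66}{-223} + 410\right) \left(6659 + \frac{6513 - 23264}{-22297 - 8342}\right) = \left(66 \left(- \frac{1}{223}\right) + 410\right) \left(6659 - \frac{16751}{-30639}\right) = \left(- \frac{66}{223} + 410\right) \left(6659 - - \frac{2393}{4377}\right) = \frac{91364 \left(6659 + \frac{2393}{4377}\right)}{223} = \frac{91364}{223} \cdot \frac{29148836}{4377} = \frac{2663154252304}{976071}$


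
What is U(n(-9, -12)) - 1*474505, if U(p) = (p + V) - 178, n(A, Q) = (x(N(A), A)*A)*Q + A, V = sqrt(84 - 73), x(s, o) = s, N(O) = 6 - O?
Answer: -473072 + sqrt(11) ≈ -4.7307e+5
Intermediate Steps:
V = sqrt(11) ≈ 3.3166
n(A, Q) = A + A*Q*(6 - A) (n(A, Q) = ((6 - A)*A)*Q + A = (A*(6 - A))*Q + A = A*Q*(6 - A) + A = A + A*Q*(6 - A))
U(p) = -178 + p + sqrt(11) (U(p) = (p + sqrt(11)) - 178 = -178 + p + sqrt(11))
U(n(-9, -12)) - 1*474505 = (-178 - 1*(-9)*(-1 - 12*(-6 - 9)) + sqrt(11)) - 1*474505 = (-178 - 1*(-9)*(-1 - 12*(-15)) + sqrt(11)) - 474505 = (-178 - 1*(-9)*(-1 + 180) + sqrt(11)) - 474505 = (-178 - 1*(-9)*179 + sqrt(11)) - 474505 = (-178 + 1611 + sqrt(11)) - 474505 = (1433 + sqrt(11)) - 474505 = -473072 + sqrt(11)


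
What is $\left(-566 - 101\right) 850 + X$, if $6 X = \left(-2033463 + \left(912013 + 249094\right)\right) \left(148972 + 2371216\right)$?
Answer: $- \frac{1099252262314}{3} \approx -3.6642 \cdot 10^{11}$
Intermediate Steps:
$X = - \frac{1099250561464}{3}$ ($X = \frac{\left(-2033463 + \left(912013 + 249094\right)\right) \left(148972 + 2371216\right)}{6} = \frac{\left(-2033463 + 1161107\right) 2520188}{6} = \frac{\left(-872356\right) 2520188}{6} = \frac{1}{6} \left(-2198501122928\right) = - \frac{1099250561464}{3} \approx -3.6642 \cdot 10^{11}$)
$\left(-566 - 101\right) 850 + X = \left(-566 - 101\right) 850 - \frac{1099250561464}{3} = \left(-667\right) 850 - \frac{1099250561464}{3} = -566950 - \frac{1099250561464}{3} = - \frac{1099252262314}{3}$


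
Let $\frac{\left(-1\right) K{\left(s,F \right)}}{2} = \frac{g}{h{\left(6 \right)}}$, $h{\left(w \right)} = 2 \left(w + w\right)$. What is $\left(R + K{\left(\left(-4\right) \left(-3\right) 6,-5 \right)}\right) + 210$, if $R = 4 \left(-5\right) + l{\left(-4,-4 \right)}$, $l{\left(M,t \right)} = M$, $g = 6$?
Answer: $\frac{371}{2} \approx 185.5$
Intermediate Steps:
$h{\left(w \right)} = 4 w$ ($h{\left(w \right)} = 2 \cdot 2 w = 4 w$)
$R = -24$ ($R = 4 \left(-5\right) - 4 = -20 - 4 = -24$)
$K{\left(s,F \right)} = - \frac{1}{2}$ ($K{\left(s,F \right)} = - 2 \frac{6}{4 \cdot 6} = - 2 \cdot \frac{6}{24} = - 2 \cdot 6 \cdot \frac{1}{24} = \left(-2\right) \frac{1}{4} = - \frac{1}{2}$)
$\left(R + K{\left(\left(-4\right) \left(-3\right) 6,-5 \right)}\right) + 210 = \left(-24 - \frac{1}{2}\right) + 210 = - \frac{49}{2} + 210 = \frac{371}{2}$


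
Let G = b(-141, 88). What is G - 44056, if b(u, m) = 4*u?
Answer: -44620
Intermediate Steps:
G = -564 (G = 4*(-141) = -564)
G - 44056 = -564 - 44056 = -44620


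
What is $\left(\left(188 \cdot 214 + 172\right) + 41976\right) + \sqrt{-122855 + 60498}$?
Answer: $82380 + i \sqrt{62357} \approx 82380.0 + 249.71 i$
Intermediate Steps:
$\left(\left(188 \cdot 214 + 172\right) + 41976\right) + \sqrt{-122855 + 60498} = \left(\left(40232 + 172\right) + 41976\right) + \sqrt{-62357} = \left(40404 + 41976\right) + i \sqrt{62357} = 82380 + i \sqrt{62357}$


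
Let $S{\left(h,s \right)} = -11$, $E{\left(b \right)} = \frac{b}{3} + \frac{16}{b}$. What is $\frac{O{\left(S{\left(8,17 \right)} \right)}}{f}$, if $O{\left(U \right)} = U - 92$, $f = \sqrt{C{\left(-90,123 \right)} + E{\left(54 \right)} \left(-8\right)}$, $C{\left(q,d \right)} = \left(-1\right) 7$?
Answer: $\frac{309 i \sqrt{12423}}{4141} \approx 8.317 i$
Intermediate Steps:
$E{\left(b \right)} = \frac{16}{b} + \frac{b}{3}$ ($E{\left(b \right)} = b \frac{1}{3} + \frac{16}{b} = \frac{b}{3} + \frac{16}{b} = \frac{16}{b} + \frac{b}{3}$)
$C{\left(q,d \right)} = -7$
$f = \frac{i \sqrt{12423}}{9}$ ($f = \sqrt{-7 + \left(\frac{16}{54} + \frac{1}{3} \cdot 54\right) \left(-8\right)} = \sqrt{-7 + \left(16 \cdot \frac{1}{54} + 18\right) \left(-8\right)} = \sqrt{-7 + \left(\frac{8}{27} + 18\right) \left(-8\right)} = \sqrt{-7 + \frac{494}{27} \left(-8\right)} = \sqrt{-7 - \frac{3952}{27}} = \sqrt{- \frac{4141}{27}} = \frac{i \sqrt{12423}}{9} \approx 12.384 i$)
$O{\left(U \right)} = -92 + U$ ($O{\left(U \right)} = U - 92 = -92 + U$)
$\frac{O{\left(S{\left(8,17 \right)} \right)}}{f} = \frac{-92 - 11}{\frac{1}{9} i \sqrt{12423}} = - 103 \left(- \frac{3 i \sqrt{12423}}{4141}\right) = \frac{309 i \sqrt{12423}}{4141}$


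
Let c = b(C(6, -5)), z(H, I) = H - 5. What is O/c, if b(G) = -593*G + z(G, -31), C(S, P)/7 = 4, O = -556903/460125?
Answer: 556903/7629332625 ≈ 7.2995e-5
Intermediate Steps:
z(H, I) = -5 + H
O = -556903/460125 (O = -556903*1/460125 = -556903/460125 ≈ -1.2103)
C(S, P) = 28 (C(S, P) = 7*4 = 28)
b(G) = -5 - 592*G (b(G) = -593*G + (-5 + G) = -5 - 592*G)
c = -16581 (c = -5 - 592*28 = -5 - 16576 = -16581)
O/c = -556903/460125/(-16581) = -556903/460125*(-1/16581) = 556903/7629332625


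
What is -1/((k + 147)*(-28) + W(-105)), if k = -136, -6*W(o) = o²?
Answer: 2/4291 ≈ 0.00046609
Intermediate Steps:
W(o) = -o²/6
-1/((k + 147)*(-28) + W(-105)) = -1/((-136 + 147)*(-28) - ⅙*(-105)²) = -1/(11*(-28) - ⅙*11025) = -1/(-308 - 3675/2) = -1/(-4291/2) = -1*(-2/4291) = 2/4291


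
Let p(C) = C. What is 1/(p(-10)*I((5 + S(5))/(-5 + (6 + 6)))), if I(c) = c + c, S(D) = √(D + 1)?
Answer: -7/76 + 7*√6/380 ≈ -0.046983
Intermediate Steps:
S(D) = √(1 + D)
I(c) = 2*c
1/(p(-10)*I((5 + S(5))/(-5 + (6 + 6)))) = 1/(-20*(5 + √(1 + 5))/(-5 + (6 + 6))) = 1/(-20*(5 + √6)/(-5 + 12)) = 1/(-20*(5 + √6)/7) = 1/(-20*(5 + √6)*(⅐)) = 1/(-20*(5/7 + √6/7)) = 1/(-10*(10/7 + 2*√6/7)) = 1/(-100/7 - 20*√6/7)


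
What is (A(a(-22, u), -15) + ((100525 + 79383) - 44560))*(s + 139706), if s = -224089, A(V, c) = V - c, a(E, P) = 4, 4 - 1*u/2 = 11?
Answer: -11422673561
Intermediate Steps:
u = -14 (u = 8 - 2*11 = 8 - 22 = -14)
(A(a(-22, u), -15) + ((100525 + 79383) - 44560))*(s + 139706) = ((4 - 1*(-15)) + ((100525 + 79383) - 44560))*(-224089 + 139706) = ((4 + 15) + (179908 - 44560))*(-84383) = (19 + 135348)*(-84383) = 135367*(-84383) = -11422673561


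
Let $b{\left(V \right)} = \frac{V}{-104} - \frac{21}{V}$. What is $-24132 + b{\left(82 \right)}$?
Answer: $- \frac{51451651}{2132} \approx -24133.0$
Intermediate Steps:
$b{\left(V \right)} = - \frac{21}{V} - \frac{V}{104}$ ($b{\left(V \right)} = V \left(- \frac{1}{104}\right) - \frac{21}{V} = - \frac{V}{104} - \frac{21}{V} = - \frac{21}{V} - \frac{V}{104}$)
$-24132 + b{\left(82 \right)} = -24132 - \left(\frac{41}{52} + \frac{21}{82}\right) = -24132 - \frac{2227}{2132} = - \frac{51451651}{2132}$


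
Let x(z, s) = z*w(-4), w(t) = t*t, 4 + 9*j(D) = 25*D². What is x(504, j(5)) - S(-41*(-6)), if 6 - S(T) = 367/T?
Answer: 1982635/246 ≈ 8059.5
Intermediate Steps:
S(T) = 6 - 367/T
j(D) = -4/9 + 25*D²/9 (j(D) = -4/9 + (25*D²)/9 = -4/9 + 25*D²/9)
w(t) = t²
x(z, s) = 16*z (x(z, s) = z*(-4)² = z*16 = 16*z)
x(504, j(5)) - S(-41*(-6)) = 16*504 - (6 - 367/((-41*(-6)))) = 8064 - (6 - 367/246) = 8064 - 1*1109/246 = 8064 - 1109/246 = 1982635/246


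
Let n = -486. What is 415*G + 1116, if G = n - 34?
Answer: -214684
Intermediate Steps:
G = -520 (G = -486 - 34 = -520)
415*G + 1116 = 415*(-520) + 1116 = -215800 + 1116 = -214684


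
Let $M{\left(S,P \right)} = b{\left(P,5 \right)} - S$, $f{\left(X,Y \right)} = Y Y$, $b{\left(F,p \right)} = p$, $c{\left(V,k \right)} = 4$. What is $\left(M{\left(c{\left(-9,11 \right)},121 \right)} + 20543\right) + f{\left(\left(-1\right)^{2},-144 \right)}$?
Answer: $41280$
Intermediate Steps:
$f{\left(X,Y \right)} = Y^{2}$
$M{\left(S,P \right)} = 5 - S$
$\left(M{\left(c{\left(-9,11 \right)},121 \right)} + 20543\right) + f{\left(\left(-1\right)^{2},-144 \right)} = \left(\left(5 - 4\right) + 20543\right) + \left(-144\right)^{2} = \left(\left(5 - 4\right) + 20543\right) + 20736 = \left(1 + 20543\right) + 20736 = 20544 + 20736 = 41280$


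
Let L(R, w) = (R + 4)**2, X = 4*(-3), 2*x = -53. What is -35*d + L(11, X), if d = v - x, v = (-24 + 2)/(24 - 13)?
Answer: -1265/2 ≈ -632.50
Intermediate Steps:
x = -53/2 (x = (1/2)*(-53) = -53/2 ≈ -26.500)
X = -12
L(R, w) = (4 + R)**2
v = -2 (v = -22/11 = -22*1/11 = -2)
d = 49/2 (d = -2 - 1*(-53/2) = -2 + 53/2 = 49/2 ≈ 24.500)
-35*d + L(11, X) = -35*49/2 + (4 + 11)**2 = -1715/2 + 15**2 = -1715/2 + 225 = -1265/2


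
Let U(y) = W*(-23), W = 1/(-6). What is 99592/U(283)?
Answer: 597552/23 ≈ 25981.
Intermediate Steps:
W = -1/6 ≈ -0.16667
U(y) = 23/6 (U(y) = -1/6*(-23) = 23/6)
99592/U(283) = 99592/(23/6) = 99592*(6/23) = 597552/23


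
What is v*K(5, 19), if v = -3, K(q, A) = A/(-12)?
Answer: 19/4 ≈ 4.7500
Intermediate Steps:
K(q, A) = -A/12 (K(q, A) = A*(-1/12) = -A/12)
v*K(5, 19) = -(-1)*19/4 = -3*(-19/12) = 19/4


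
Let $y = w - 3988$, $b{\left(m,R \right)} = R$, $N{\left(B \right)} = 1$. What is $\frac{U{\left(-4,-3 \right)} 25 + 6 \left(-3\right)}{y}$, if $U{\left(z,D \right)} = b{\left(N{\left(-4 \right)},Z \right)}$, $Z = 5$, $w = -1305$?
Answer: $- \frac{107}{5293} \approx -0.020215$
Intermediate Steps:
$U{\left(z,D \right)} = 5$
$y = -5293$ ($y = -1305 - 3988 = -5293$)
$\frac{U{\left(-4,-3 \right)} 25 + 6 \left(-3\right)}{y} = \frac{5 \cdot 25 + 6 \left(-3\right)}{-5293} = \left(125 - 18\right) \left(- \frac{1}{5293}\right) = 107 \left(- \frac{1}{5293}\right) = - \frac{107}{5293}$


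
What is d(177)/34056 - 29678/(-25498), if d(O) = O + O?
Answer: 406595/346236 ≈ 1.1743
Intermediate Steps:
d(O) = 2*O
d(177)/34056 - 29678/(-25498) = (2*177)/34056 - 29678/(-25498) = 354*(1/34056) - 29678*(-1/25498) = 59/5676 + 71/61 = 406595/346236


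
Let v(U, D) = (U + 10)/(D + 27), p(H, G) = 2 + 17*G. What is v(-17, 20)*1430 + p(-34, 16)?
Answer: 2868/47 ≈ 61.021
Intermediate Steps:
v(U, D) = (10 + U)/(27 + D)
v(-17, 20)*1430 + p(-34, 16) = ((10 - 17)/(27 + 20))*1430 + (2 + 17*16) = (-7/47)*1430 + (2 + 272) = ((1/47)*(-7))*1430 + 274 = -7/47*1430 + 274 = -10010/47 + 274 = 2868/47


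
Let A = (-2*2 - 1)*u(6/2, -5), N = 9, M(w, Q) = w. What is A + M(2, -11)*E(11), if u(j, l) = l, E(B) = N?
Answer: 43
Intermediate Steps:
E(B) = 9
A = 25 (A = (-2*2 - 1)*(-5) = (-4 - 1)*(-5) = -5*(-5) = 25)
A + M(2, -11)*E(11) = 25 + 2*9 = 25 + 18 = 43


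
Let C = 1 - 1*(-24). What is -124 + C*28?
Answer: 576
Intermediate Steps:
C = 25 (C = 1 + 24 = 25)
-124 + C*28 = -124 + 25*28 = -124 + 700 = 576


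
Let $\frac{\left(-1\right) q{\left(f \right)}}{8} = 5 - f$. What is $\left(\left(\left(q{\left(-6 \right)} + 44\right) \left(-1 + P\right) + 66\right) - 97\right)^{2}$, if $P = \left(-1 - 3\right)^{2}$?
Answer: $477481$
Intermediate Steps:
$P = 16$ ($P = \left(-4\right)^{2} = 16$)
$q{\left(f \right)} = -40 + 8 f$ ($q{\left(f \right)} = - 8 \left(5 - f\right) = -40 + 8 f$)
$\left(\left(\left(q{\left(-6 \right)} + 44\right) \left(-1 + P\right) + 66\right) - 97\right)^{2} = \left(\left(\left(\left(-40 + 8 \left(-6\right)\right) + 44\right) \left(-1 + 16\right) + 66\right) - 97\right)^{2} = \left(\left(\left(\left(-40 - 48\right) + 44\right) 15 + 66\right) - 97\right)^{2} = \left(\left(\left(-88 + 44\right) 15 + 66\right) - 97\right)^{2} = \left(\left(\left(-44\right) 15 + 66\right) - 97\right)^{2} = \left(\left(-660 + 66\right) - 97\right)^{2} = \left(-594 - 97\right)^{2} = \left(-691\right)^{2} = 477481$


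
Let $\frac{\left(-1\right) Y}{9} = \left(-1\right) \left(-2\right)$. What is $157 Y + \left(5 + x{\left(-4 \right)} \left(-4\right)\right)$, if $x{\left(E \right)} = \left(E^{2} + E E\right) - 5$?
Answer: $-2929$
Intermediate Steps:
$x{\left(E \right)} = -5 + 2 E^{2}$ ($x{\left(E \right)} = \left(E^{2} + E^{2}\right) - 5 = 2 E^{2} - 5 = -5 + 2 E^{2}$)
$Y = -18$ ($Y = - 9 \left(\left(-1\right) \left(-2\right)\right) = \left(-9\right) 2 = -18$)
$157 Y + \left(5 + x{\left(-4 \right)} \left(-4\right)\right) = 157 \left(-18\right) + \left(5 + \left(-5 + 2 \left(-4\right)^{2}\right) \left(-4\right)\right) = -2826 + \left(5 + \left(-5 + 2 \cdot 16\right) \left(-4\right)\right) = -2826 + \left(5 + \left(-5 + 32\right) \left(-4\right)\right) = -2826 + \left(5 + 27 \left(-4\right)\right) = -2826 + \left(5 - 108\right) = -2826 - 103 = -2929$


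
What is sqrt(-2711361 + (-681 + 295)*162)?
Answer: I*sqrt(2773893) ≈ 1665.5*I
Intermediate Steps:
sqrt(-2711361 + (-681 + 295)*162) = sqrt(-2711361 - 386*162) = sqrt(-2711361 - 62532) = sqrt(-2773893) = I*sqrt(2773893)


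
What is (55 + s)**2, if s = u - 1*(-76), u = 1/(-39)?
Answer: 26091664/1521 ≈ 17154.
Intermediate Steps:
u = -1/39 ≈ -0.025641
s = 2963/39 (s = -1/39 - 1*(-76) = -1/39 + 76 = 2963/39 ≈ 75.974)
(55 + s)**2 = (55 + 2963/39)**2 = (5108/39)**2 = 26091664/1521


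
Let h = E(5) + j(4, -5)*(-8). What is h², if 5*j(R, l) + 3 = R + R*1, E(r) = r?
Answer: 9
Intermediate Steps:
j(R, l) = -⅗ + 2*R/5 (j(R, l) = -⅗ + (R + R*1)/5 = -⅗ + (R + R)/5 = -⅗ + (2*R)/5 = -⅗ + 2*R/5)
h = -3 (h = 5 + (-⅗ + (⅖)*4)*(-8) = 5 + (-⅗ + 8/5)*(-8) = 5 + 1*(-8) = 5 - 8 = -3)
h² = (-3)² = 9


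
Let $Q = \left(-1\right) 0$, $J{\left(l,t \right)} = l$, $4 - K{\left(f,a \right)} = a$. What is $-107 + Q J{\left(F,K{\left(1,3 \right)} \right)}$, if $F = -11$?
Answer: $-107$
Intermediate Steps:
$K{\left(f,a \right)} = 4 - a$
$Q = 0$
$-107 + Q J{\left(F,K{\left(1,3 \right)} \right)} = -107 + 0 \left(-11\right) = -107 + 0 = -107$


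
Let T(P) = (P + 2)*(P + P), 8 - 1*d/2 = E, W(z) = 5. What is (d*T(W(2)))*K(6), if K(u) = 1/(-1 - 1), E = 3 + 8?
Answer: 210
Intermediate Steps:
E = 11
d = -6 (d = 16 - 2*11 = 16 - 22 = -6)
T(P) = 2*P*(2 + P) (T(P) = (2 + P)*(2*P) = 2*P*(2 + P))
K(u) = -½ (K(u) = 1/(-2) = -½)
(d*T(W(2)))*K(6) = -12*5*(2 + 5)*(-½) = -12*5*7*(-½) = -6*70*(-½) = -420*(-½) = 210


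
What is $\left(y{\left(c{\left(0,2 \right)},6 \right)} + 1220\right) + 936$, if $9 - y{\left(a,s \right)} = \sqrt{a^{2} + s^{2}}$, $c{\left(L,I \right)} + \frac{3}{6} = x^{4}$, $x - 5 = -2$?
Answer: $2165 - \frac{\sqrt{26065}}{2} \approx 2084.3$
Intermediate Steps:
$x = 3$ ($x = 5 - 2 = 3$)
$c{\left(L,I \right)} = \frac{161}{2}$ ($c{\left(L,I \right)} = - \frac{1}{2} + 3^{4} = - \frac{1}{2} + 81 = \frac{161}{2}$)
$y{\left(a,s \right)} = 9 - \sqrt{a^{2} + s^{2}}$
$\left(y{\left(c{\left(0,2 \right)},6 \right)} + 1220\right) + 936 = \left(\left(9 - \sqrt{\left(\frac{161}{2}\right)^{2} + 6^{2}}\right) + 1220\right) + 936 = \left(\left(9 - \sqrt{\frac{25921}{4} + 36}\right) + 1220\right) + 936 = \left(\left(9 - \sqrt{\frac{26065}{4}}\right) + 1220\right) + 936 = \left(\left(9 - \frac{\sqrt{26065}}{2}\right) + 1220\right) + 936 = \left(1229 - \frac{\sqrt{26065}}{2}\right) + 936 = 2165 - \frac{\sqrt{26065}}{2}$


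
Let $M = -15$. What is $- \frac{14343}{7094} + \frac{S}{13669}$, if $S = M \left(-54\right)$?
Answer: $- \frac{190308327}{96967886} \approx -1.9626$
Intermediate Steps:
$S = 810$ ($S = \left(-15\right) \left(-54\right) = 810$)
$- \frac{14343}{7094} + \frac{S}{13669} = - \frac{14343}{7094} + \frac{810}{13669} = - \frac{190308327}{96967886}$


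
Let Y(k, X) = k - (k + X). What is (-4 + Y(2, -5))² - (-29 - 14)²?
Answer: -1848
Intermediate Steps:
Y(k, X) = -X (Y(k, X) = k - (X + k) = k + (-X - k) = -X)
(-4 + Y(2, -5))² - (-29 - 14)² = (-4 - 1*(-5))² - (-29 - 14)² = (-4 + 5)² - 1*(-43)² = 1² - 1*1849 = 1 - 1849 = -1848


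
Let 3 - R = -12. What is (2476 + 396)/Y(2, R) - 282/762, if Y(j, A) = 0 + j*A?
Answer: 181667/1905 ≈ 95.363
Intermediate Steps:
R = 15 (R = 3 - 1*(-12) = 3 + 12 = 15)
Y(j, A) = A*j (Y(j, A) = 0 + A*j = A*j)
(2476 + 396)/Y(2, R) - 282/762 = (2476 + 396)/((15*2)) - 282/762 = 2872/30 - 282*1/762 = 2872*(1/30) - 47/127 = 1436/15 - 47/127 = 181667/1905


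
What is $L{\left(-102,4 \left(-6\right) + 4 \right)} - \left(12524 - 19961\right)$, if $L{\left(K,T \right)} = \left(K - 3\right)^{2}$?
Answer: $18462$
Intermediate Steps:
$L{\left(K,T \right)} = \left(-3 + K\right)^{2}$
$L{\left(-102,4 \left(-6\right) + 4 \right)} - \left(12524 - 19961\right) = \left(-3 - 102\right)^{2} - \left(12524 - 19961\right) = \left(-105\right)^{2} - \left(12524 - 19961\right) = 11025 - -7437 = 11025 + 7437 = 18462$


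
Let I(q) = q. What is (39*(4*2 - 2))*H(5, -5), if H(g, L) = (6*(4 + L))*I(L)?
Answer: 7020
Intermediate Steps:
H(g, L) = L*(24 + 6*L) (H(g, L) = (6*(4 + L))*L = (24 + 6*L)*L = L*(24 + 6*L))
(39*(4*2 - 2))*H(5, -5) = (39*(4*2 - 2))*(6*(-5)*(4 - 5)) = (39*(8 - 2))*(6*(-5)*(-1)) = (39*6)*30 = 234*30 = 7020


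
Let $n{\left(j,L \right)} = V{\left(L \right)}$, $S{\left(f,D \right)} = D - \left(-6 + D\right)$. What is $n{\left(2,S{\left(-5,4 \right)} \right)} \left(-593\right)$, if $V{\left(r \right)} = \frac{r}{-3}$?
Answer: $1186$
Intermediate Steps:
$V{\left(r \right)} = - \frac{r}{3}$ ($V{\left(r \right)} = r \left(- \frac{1}{3}\right) = - \frac{r}{3}$)
$S{\left(f,D \right)} = 6$
$n{\left(j,L \right)} = - \frac{L}{3}$
$n{\left(2,S{\left(-5,4 \right)} \right)} \left(-593\right) = \left(- \frac{1}{3}\right) 6 \left(-593\right) = \left(-2\right) \left(-593\right) = 1186$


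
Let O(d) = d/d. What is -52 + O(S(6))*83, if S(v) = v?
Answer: 31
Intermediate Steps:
O(d) = 1
-52 + O(S(6))*83 = -52 + 1*83 = -52 + 83 = 31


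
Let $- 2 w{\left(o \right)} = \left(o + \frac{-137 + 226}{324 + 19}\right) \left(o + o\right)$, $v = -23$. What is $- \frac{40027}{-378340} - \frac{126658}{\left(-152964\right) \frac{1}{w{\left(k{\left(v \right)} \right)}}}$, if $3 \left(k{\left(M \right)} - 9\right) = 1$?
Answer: $- \frac{67477314001219}{911490296220} \approx -74.03$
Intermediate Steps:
$k{\left(M \right)} = \frac{28}{3}$ ($k{\left(M \right)} = 9 + \frac{1}{3} \cdot 1 = 9 + \frac{1}{3} = \frac{28}{3}$)
$w{\left(o \right)} = - o \left(\frac{89}{343} + o\right)$ ($w{\left(o \right)} = - \frac{\left(o + \frac{-137 + 226}{324 + 19}\right) \left(o + o\right)}{2} = - \frac{\left(o + \frac{89}{343}\right) 2 o}{2} = - \frac{\left(\frac{89}{343} + o\right) 2 o}{2} = - \frac{2 o \left(\frac{89}{343} + o\right)}{2} = - o \left(\frac{89}{343} + o\right)$)
$- \frac{40027}{-378340} - \frac{126658}{\left(-152964\right) \frac{1}{w{\left(k{\left(v \right)} \right)}}} = - \frac{40027}{-378340} - \frac{126658}{\left(-152964\right) \frac{1}{\left(- \frac{1}{343}\right) \frac{28}{3} \left(89 + 343 \cdot \frac{28}{3}\right)}} = \left(-40027\right) \left(- \frac{1}{378340}\right) - \frac{126658}{\left(-152964\right) \frac{1}{\left(- \frac{1}{343}\right) \frac{28}{3} \left(89 + \frac{9604}{3}\right)}} = \frac{40027}{378340} - \frac{126658}{\left(-152964\right) \frac{1}{\left(- \frac{1}{343}\right) \frac{28}{3} \cdot \frac{9871}{3}}} = \frac{40027}{378340} - \frac{126658}{\left(-152964\right) \frac{1}{- \frac{39484}{441}}} = \frac{40027}{378340} - \frac{126658}{\left(-152964\right) \left(- \frac{441}{39484}\right)} = \frac{40027}{378340} - \frac{126658}{\frac{16864281}{9871}} = \frac{40027}{378340} - \frac{178605874}{2409183} = - \frac{67477314001219}{911490296220}$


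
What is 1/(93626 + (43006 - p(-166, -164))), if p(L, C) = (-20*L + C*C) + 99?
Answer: 1/106317 ≈ 9.4058e-6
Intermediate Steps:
p(L, C) = 99 + C² - 20*L (p(L, C) = (-20*L + C²) + 99 = (C² - 20*L) + 99 = 99 + C² - 20*L)
1/(93626 + (43006 - p(-166, -164))) = 1/(93626 + (43006 - (99 + (-164)² - 20*(-166)))) = 1/(93626 + (43006 - (99 + 26896 + 3320))) = 1/(93626 + (43006 - 1*30315)) = 1/(93626 + (43006 - 30315)) = 1/(93626 + 12691) = 1/106317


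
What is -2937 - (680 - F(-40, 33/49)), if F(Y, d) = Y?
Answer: -3657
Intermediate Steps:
-2937 - (680 - F(-40, 33/49)) = -2937 - (680 - 1*(-40)) = -2937 - (680 + 40) = -2937 - 1*720 = -2937 - 720 = -3657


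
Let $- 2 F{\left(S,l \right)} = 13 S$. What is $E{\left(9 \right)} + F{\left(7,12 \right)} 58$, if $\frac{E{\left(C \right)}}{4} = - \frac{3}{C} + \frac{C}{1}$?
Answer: $- \frac{7813}{3} \approx -2604.3$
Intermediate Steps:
$F{\left(S,l \right)} = - \frac{13 S}{2}$
$E{\left(C \right)} = - \frac{12}{C} + 4 C$ ($E{\left(C \right)} = 4 \left(- \frac{3}{C} + \frac{C}{1}\right) = 4 \left(- \frac{3}{C} + C 1\right) = 4 \left(- \frac{3}{C} + C\right) = 4 \left(C - \frac{3}{C}\right) = - \frac{12}{C} + 4 C$)
$E{\left(9 \right)} + F{\left(7,12 \right)} 58 = \left(- \frac{12}{9} + 4 \cdot 9\right) + \left(- \frac{13}{2}\right) 7 \cdot 58 = \left(\left(-12\right) \frac{1}{9} + 36\right) - 2639 = \left(- \frac{4}{3} + 36\right) - 2639 = \frac{104}{3} - 2639 = - \frac{7813}{3}$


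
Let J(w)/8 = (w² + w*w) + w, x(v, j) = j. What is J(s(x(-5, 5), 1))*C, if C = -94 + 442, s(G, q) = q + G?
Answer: 217152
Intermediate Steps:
s(G, q) = G + q
J(w) = 8*w + 16*w² (J(w) = 8*((w² + w*w) + w) = 8*((w² + w²) + w) = 8*(2*w² + w) = 8*(w + 2*w²) = 8*w + 16*w²)
C = 348
J(s(x(-5, 5), 1))*C = (8*(5 + 1)*(1 + 2*(5 + 1)))*348 = (8*6*(1 + 2*6))*348 = (8*6*(1 + 12))*348 = (8*6*13)*348 = 624*348 = 217152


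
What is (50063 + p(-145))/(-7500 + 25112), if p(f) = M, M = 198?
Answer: 50261/17612 ≈ 2.8538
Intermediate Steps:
p(f) = 198
(50063 + p(-145))/(-7500 + 25112) = (50063 + 198)/(-7500 + 25112) = 50261/17612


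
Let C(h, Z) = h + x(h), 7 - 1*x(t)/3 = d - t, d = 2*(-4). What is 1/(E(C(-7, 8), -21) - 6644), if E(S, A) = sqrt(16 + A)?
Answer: -6644/44142741 - I*sqrt(5)/44142741 ≈ -0.00015051 - 5.0655e-8*I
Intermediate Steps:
d = -8
x(t) = 45 + 3*t (x(t) = 21 - 3*(-8 - t) = 21 + (24 + 3*t) = 45 + 3*t)
C(h, Z) = 45 + 4*h (C(h, Z) = h + (45 + 3*h) = 45 + 4*h)
1/(E(C(-7, 8), -21) - 6644) = 1/(sqrt(16 - 21) - 6644) = 1/(sqrt(-5) - 6644) = 1/(I*sqrt(5) - 6644) = 1/(-6644 + I*sqrt(5))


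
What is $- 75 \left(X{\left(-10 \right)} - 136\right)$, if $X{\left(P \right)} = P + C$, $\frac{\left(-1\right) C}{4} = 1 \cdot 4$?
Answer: $12150$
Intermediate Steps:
$C = -16$ ($C = - 4 \cdot 1 \cdot 4 = \left(-4\right) 4 = -16$)
$X{\left(P \right)} = -16 + P$ ($X{\left(P \right)} = P - 16 = -16 + P$)
$- 75 \left(X{\left(-10 \right)} - 136\right) = - 75 \left(\left(-16 - 10\right) - 136\right) = - 75 \left(-26 - 136\right) = \left(-75\right) \left(-162\right) = 12150$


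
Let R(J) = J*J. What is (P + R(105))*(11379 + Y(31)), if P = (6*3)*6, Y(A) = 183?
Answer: 128719746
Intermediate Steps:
R(J) = J²
P = 108 (P = 18*6 = 108)
(P + R(105))*(11379 + Y(31)) = (108 + 105²)*(11379 + 183) = (108 + 11025)*11562 = 11133*11562 = 128719746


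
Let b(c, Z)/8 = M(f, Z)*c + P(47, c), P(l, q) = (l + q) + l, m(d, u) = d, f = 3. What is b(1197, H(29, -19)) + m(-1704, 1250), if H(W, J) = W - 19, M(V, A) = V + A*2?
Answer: 228872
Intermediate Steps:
M(V, A) = V + 2*A
H(W, J) = -19 + W
P(l, q) = q + 2*l
b(c, Z) = 752 + 8*c + 8*c*(3 + 2*Z) (b(c, Z) = 8*((3 + 2*Z)*c + (c + 2*47)) = 8*(c*(3 + 2*Z) + (c + 94)) = 8*(c*(3 + 2*Z) + (94 + c)) = 8*(94 + c + c*(3 + 2*Z)) = 752 + 8*c + 8*c*(3 + 2*Z))
b(1197, H(29, -19)) + m(-1704, 1250) = (752 + 32*1197 + 16*(-19 + 29)*1197) - 1704 = (752 + 38304 + 16*10*1197) - 1704 = (752 + 38304 + 191520) - 1704 = 230576 - 1704 = 228872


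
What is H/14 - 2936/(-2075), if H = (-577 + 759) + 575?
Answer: 1611879/29050 ≈ 55.486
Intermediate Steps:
H = 757 (H = 182 + 575 = 757)
H/14 - 2936/(-2075) = 757/14 - 2936/(-2075) = 757*(1/14) - 2936*(-1/2075) = 757/14 + 2936/2075 = 1611879/29050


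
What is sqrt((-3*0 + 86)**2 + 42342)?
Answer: sqrt(49738) ≈ 223.02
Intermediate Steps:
sqrt((-3*0 + 86)**2 + 42342) = sqrt((0 + 86)**2 + 42342) = sqrt(86**2 + 42342) = sqrt(7396 + 42342) = sqrt(49738)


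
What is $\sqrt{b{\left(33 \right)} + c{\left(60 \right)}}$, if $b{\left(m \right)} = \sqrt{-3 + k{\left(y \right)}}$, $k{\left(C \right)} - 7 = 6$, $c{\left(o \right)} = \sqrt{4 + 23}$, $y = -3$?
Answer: $\sqrt{\sqrt{10} + 3 \sqrt{3}} \approx 2.8911$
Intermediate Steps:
$c{\left(o \right)} = 3 \sqrt{3}$ ($c{\left(o \right)} = \sqrt{27} = 3 \sqrt{3}$)
$k{\left(C \right)} = 13$ ($k{\left(C \right)} = 7 + 6 = 13$)
$b{\left(m \right)} = \sqrt{10}$ ($b{\left(m \right)} = \sqrt{-3 + 13} = \sqrt{10}$)
$\sqrt{b{\left(33 \right)} + c{\left(60 \right)}} = \sqrt{\sqrt{10} + 3 \sqrt{3}}$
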